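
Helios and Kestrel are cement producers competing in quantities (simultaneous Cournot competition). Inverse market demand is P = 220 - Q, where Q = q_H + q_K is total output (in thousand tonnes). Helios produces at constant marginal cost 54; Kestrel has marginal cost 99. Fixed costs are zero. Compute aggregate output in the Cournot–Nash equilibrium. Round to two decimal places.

95.67

Helios's profit: π_H = (220 - Q)q_H - (54q_H). Setting ∂π_H/∂q_H = 0: 166 - 2q_H - (q_K) = 0.
Kestrel's profit: π_K = (220 - Q)q_K - (99q_K). Setting ∂π_K/∂q_K = 0: 121 - 2q_K - (q_H) = 0.
Best responses: q_H = (166 - q_K)/2, q_K = (121 - q_H)/2.
Substituting one into the other gives q_H = 211/3 and q_K = 76/3.
Total output Q = 211/3 + 76/3 = 287/3.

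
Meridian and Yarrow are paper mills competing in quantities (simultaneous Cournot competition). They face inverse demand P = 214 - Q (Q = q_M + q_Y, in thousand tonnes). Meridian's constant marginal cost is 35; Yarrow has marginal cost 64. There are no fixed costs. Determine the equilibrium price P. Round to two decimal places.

Meridian's profit: π_M = (214 - Q)q_M - (35q_M). Setting ∂π_M/∂q_M = 0: 179 - 2q_M - (q_Y) = 0.
Yarrow's profit: π_Y = (214 - Q)q_Y - (64q_Y). Setting ∂π_Y/∂q_Y = 0: 150 - 2q_Y - (q_M) = 0.
So q_M = (179 - q_Y)/2 and q_Y = (150 - q_M)/2.
Solving the pair: q_M = 208/3, q_Y = 121/3.
Total output Q = 329/3, so price P = 214 - 329/3 = 313/3.

104.33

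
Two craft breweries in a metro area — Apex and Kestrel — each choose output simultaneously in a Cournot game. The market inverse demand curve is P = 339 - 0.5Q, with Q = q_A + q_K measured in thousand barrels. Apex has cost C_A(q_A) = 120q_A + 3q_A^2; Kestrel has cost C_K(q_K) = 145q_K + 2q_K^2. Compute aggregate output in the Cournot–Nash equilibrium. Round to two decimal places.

Apex's profit: π_A = (339 - 0.5Q)q_A - (120q_A + 3q_A²). Setting ∂π_A/∂q_A = 0: 219 - 7q_A - (1/2)(q_K) = 0.
Kestrel's first-order condition: 194 - 5q_K - (1/2)(q_A) = 0.
Best responses: q_A = (219 - (1/2)q_K)/7, q_K = (194 - (1/2)q_A)/5.
Substituting one into the other gives q_A = 28.7194 and q_K = 35.9281.
Total output Q = 28.7194 + 35.9281 = 64.6475.

64.65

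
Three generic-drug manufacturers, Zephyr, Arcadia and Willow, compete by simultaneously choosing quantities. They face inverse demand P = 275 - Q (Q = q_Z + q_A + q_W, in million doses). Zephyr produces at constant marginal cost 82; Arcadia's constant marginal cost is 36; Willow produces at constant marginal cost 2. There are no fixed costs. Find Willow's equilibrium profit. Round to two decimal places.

9360.56

Zephyr's profit: π_Z = (275 - Q)q_Z - (82q_Z). Setting ∂π_Z/∂q_Z = 0: 193 - 2q_Z - (q_A + q_W) = 0.
Arcadia's profit: π_A = (275 - Q)q_A - (36q_A). Setting ∂π_A/∂q_A = 0: 239 - 2q_A - (q_Z + q_W) = 0.
Willow's first-order condition: 273 - 2q_W - (q_Z + q_A) = 0.
Summing all 3 equations gives 705 − 4Q = 0, hence Q = 705/4.
Back-substituting: q_Z = (193 − 705/4) = 67/4, q_A = (239 − 705/4) = 251/4, q_W = (273 − 705/4) = 387/4.
Price P = 275 - 705/4 = 395/4.
Willow's profit: (395/4 - 2)·(387/4) = 9360.5625.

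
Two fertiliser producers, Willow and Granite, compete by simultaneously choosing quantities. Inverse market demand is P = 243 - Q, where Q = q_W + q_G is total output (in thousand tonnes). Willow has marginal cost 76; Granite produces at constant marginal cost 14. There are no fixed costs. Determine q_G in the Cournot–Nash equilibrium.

Willow's profit: π_W = (243 - Q)q_W - (76q_W). Setting ∂π_W/∂q_W = 0: 167 - 2q_W - (q_G) = 0.
Granite's profit: π_G = (243 - Q)q_G - (14q_G). Setting ∂π_G/∂q_G = 0: 229 - 2q_G - (q_W) = 0.
Rearranging gives the reaction functions q_W = (167 - q_G)/2 and q_G = (229 - q_W)/2.
Solving the pair: q_W = 35, q_G = 97.

97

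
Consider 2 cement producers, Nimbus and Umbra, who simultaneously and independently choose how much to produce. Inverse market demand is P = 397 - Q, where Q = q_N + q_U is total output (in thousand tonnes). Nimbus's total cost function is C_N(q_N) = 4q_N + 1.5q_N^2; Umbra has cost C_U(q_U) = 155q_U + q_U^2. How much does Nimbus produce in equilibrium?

70

Nimbus's profit: π_N = (397 - Q)q_N - (4q_N + (3/2)q_N²). Setting ∂π_N/∂q_N = 0: 393 - 5q_N - (q_U) = 0.
Umbra's first-order condition: 242 - 4q_U - (q_N) = 0.
Best responses: q_N = (393 - q_U)/5, q_U = (242 - q_N)/4.
Solving the pair: q_N = 70, q_U = 43.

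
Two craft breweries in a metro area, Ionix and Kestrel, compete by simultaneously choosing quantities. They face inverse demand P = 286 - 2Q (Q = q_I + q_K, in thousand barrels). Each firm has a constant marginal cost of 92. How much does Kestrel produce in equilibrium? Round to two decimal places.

A representative firm's profit is π_i = q_i(286 - 2Q) - 92q_i.
Setting ∂π_i/∂q_i = 0 with rivals' quantities fixed: 194 - 4q_i - 2q_j = 0.
With identical firms every q_j equals q_i, so q_j = q_i and 194 = 6q_i, giving q_i = 97/3.

32.33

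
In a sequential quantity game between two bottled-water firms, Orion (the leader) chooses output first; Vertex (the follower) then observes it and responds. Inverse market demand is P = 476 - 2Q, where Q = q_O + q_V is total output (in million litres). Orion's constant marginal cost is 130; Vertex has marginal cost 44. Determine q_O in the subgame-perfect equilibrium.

The follower Vertex best-responds to any q_O: π_V = (476 - 2Q)q_V - 44q_V.
Setting the follower's marginal profit to zero, 432 - 2q_O - 4q_V = 0, i.e. q_V = (432 - 2q_O)/4.
The leader anticipates this reaction. Substituting into P = 476 - 2Q gives P = 260 - q_O, so π_O = (260 - q_O)q_O - 130q_O.
Maximising: ∂π_O/∂q_O = 130 - 2q_O = 0, giving q_O = 65.
Then q_V = (432 - 2·65)/4 = 151/2.

65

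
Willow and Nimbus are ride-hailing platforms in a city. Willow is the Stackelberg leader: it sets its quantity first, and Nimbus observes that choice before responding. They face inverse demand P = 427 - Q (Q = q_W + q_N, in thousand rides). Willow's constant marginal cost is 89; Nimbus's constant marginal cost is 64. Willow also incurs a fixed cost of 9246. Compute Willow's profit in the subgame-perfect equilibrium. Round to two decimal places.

3000.13

The follower Nimbus best-responds to any q_W: π_N = (427 - Q)q_N - 64q_N.
Follower FOC: 363 - q_W - 2q_N = 0, so q_N(q_W) = (363 - q_W)/2.
Willow substitutes q_N(q_W) into its own profit: π_W = q_W(427 - q_W - (363 - q_W)/2) - 89q_W = (491/2 - (1/2)q_W)q_W - 89q_W.
Maximising: ∂π_W/∂q_W = 313/2 - q_W = 0, giving q_W = 313/2.
Then q_N = (363 - 313/2)/2 = 413/4.
Price P = 427 - 1039/4 = 669/4.
Willow's profit: (669/4 - 89)·(313/2) - 9246 = 3000.1250.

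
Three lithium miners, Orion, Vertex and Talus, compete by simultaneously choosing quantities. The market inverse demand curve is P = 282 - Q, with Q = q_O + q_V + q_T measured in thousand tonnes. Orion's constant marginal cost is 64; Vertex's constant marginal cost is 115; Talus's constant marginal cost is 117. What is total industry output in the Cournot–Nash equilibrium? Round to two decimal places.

Orion's profit: π_O = (282 - Q)q_O - (64q_O). Setting ∂π_O/∂q_O = 0: 218 - 2q_O - (q_V + q_T) = 0.
Vertex's profit: π_V = (282 - Q)q_V - (115q_V). Setting ∂π_V/∂q_V = 0: 167 - 2q_V - (q_O + q_T) = 0.
Talus's first-order condition: 165 - 2q_T - (q_O + q_V) = 0.
Adding the 3 first-order conditions: 550 − 4Q = 0, so Q = 275/2.
Back-substituting: q_O = (218 − 275/2) = 161/2, q_V = (167 − 275/2) = 59/2, q_T = (165 − 275/2) = 55/2.
Total output Q = 161/2 + 59/2 + 55/2 = 275/2.

137.50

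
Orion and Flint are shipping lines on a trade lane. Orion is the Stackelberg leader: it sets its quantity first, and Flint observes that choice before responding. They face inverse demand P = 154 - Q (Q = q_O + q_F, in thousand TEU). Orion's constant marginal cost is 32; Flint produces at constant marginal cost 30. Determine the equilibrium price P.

The follower Flint best-responds to any q_O: π_F = (154 - Q)q_F - 30q_F.
∂π_F/∂q_F = 124 - q_O - 2q_F = 0 gives the reaction function q_F = (124 - q_O)/2.
The leader anticipates this reaction. Substituting into P = 154 - Q gives P = 92 - (1/2)q_O, so π_O = (92 - (1/2)q_O)q_O - 32q_O.
The leader's first-order condition 60 - q_O = 0 yields q_O = 60.
Then q_F = (124 - 60)/2 = 32.
Total output Q = 92, so price P = 154 - 92 = 62.

62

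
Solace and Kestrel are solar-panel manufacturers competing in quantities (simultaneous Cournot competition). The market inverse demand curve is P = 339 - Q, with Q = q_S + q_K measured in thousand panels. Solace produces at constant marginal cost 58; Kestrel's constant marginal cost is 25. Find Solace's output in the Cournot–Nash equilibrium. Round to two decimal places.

Solace's profit: π_S = (339 - Q)q_S - (58q_S). Setting ∂π_S/∂q_S = 0: 281 - 2q_S - (q_K) = 0.
Kestrel's first-order condition: 314 - 2q_K - (q_S) = 0.
Rearranging gives the reaction functions q_S = (281 - q_K)/2 and q_K = (314 - q_S)/2.
Solving the pair: q_S = 248/3, q_K = 347/3.

82.67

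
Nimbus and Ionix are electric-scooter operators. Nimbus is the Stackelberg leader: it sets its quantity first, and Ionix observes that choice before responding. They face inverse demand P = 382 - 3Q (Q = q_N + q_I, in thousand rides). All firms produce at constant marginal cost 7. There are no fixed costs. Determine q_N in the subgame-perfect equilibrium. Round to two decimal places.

The follower Ionix best-responds to any q_N: π_I = (382 - 3Q)q_I - 7q_I.
Setting the follower's marginal profit to zero, 375 - 3q_N - 6q_I = 0, i.e. q_I = (375 - 3q_N)/6.
The leader anticipates this reaction. Substituting into P = 382 - 3Q gives P = 389/2 - (3/2)q_N, so π_N = (389/2 - (3/2)q_N)q_N - 7q_N.
The leader's first-order condition 375/2 - 3q_N = 0 yields q_N = 125/2.
Then q_I = (375 - 3·(125/2))/6 = 125/4.

62.50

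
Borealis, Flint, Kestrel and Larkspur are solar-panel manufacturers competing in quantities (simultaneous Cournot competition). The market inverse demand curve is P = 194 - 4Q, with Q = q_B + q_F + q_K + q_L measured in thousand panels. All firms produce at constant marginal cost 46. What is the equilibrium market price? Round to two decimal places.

75.60

A representative firm's profit is π_i = q_i(194 - 4Q) - 46q_i.
Setting ∂π_i/∂q_i = 0 with rivals' quantities fixed: 148 - 8q_i - 4·Σ_{j≠i} q_j = 0.
By symmetry each firm produces the same amount; substituting Σ_{j≠i} q_j = 3q_i yields q_i = 148/20 = 37/5.
Total output Q = 148/5, so price P = 194 - 4·(148/5) = 378/5.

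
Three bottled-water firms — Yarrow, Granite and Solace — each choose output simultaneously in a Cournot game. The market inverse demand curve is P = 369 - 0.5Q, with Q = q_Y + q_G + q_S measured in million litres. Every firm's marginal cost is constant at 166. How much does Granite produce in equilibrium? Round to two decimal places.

A representative firm's profit is π_i = q_i(369 - 0.5Q) - 166q_i.
Setting ∂π_i/∂q_i = 0 with rivals' quantities fixed: 203 - q_i - (1/2)·Σ_{j≠i} q_j = 0.
With identical firms every q_j equals q_i, so Σ_{j≠i} q_j = 2q_i and 203 = 2q_i, giving q_i = 203/2.

101.50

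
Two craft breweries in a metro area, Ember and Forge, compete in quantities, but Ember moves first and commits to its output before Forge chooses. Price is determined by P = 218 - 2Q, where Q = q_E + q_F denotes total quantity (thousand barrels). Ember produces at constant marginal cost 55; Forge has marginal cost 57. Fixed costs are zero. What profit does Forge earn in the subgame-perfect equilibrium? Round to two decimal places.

770.28

The follower Forge best-responds to any q_E: π_F = (218 - 2Q)q_F - 57q_F.
Setting the follower's marginal profit to zero, 161 - 2q_E - 4q_F = 0, i.e. q_F = (161 - 2q_E)/4.
The leader anticipates this reaction. Substituting into P = 218 - 2Q gives P = 275/2 - q_E, so π_E = (275/2 - q_E)q_E - 55q_E.
The leader's first-order condition 165/2 - 2q_E = 0 yields q_E = 165/4.
Then q_F = (161 - 2·(165/4))/4 = 157/8.
Price P = 218 - 2·(487/8) = 385/4.
Forge's profit: (385/4 - 57)·(157/8) = 770.2813.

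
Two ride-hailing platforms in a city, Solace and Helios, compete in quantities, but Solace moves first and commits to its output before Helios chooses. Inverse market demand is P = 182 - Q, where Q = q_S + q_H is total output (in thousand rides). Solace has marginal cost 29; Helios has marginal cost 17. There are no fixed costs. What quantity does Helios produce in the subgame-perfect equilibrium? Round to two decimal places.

The follower Helios best-responds to any q_S: π_H = (182 - Q)q_H - 17q_H.
Setting the follower's marginal profit to zero, 165 - q_S - 2q_H = 0, i.e. q_H = (165 - q_S)/2.
The leader anticipates this reaction. Substituting into P = 182 - Q gives P = 199/2 - (1/2)q_S, so π_S = (199/2 - (1/2)q_S)q_S - 29q_S.
Maximising: ∂π_S/∂q_S = 141/2 - q_S = 0, giving q_S = 141/2.
Then q_H = (165 - 141/2)/2 = 189/4.

47.25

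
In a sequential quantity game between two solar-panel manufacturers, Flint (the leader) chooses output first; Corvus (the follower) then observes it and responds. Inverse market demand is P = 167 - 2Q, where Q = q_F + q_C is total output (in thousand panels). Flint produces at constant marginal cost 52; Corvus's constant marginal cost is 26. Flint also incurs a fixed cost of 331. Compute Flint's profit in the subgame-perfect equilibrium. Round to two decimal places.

Solve by backward induction. Given q_F, the follower Corvus maximises π_C = (167 - 2q_F - 2q_C)q_C - 26q_C.
Follower FOC: 141 - 2q_F - 4q_C = 0, so q_C(q_F) = (141 - 2q_F)/4.
Flint substitutes q_C(q_F) into its own profit: π_F = q_F(167 - 2q_F - (141 - 2q_F)/2) - 52q_F = (193/2 - q_F)q_F - 52q_F.
Maximising: ∂π_F/∂q_F = 89/2 - 2q_F = 0, giving q_F = 89/4.
Then q_C = (141 - 2·(89/4))/4 = 193/8.
Price P = 167 - 2·(371/8) = 297/4.
Flint's profit: (297/4 - 52)·(89/4) - 331 = 164.0625.

164.06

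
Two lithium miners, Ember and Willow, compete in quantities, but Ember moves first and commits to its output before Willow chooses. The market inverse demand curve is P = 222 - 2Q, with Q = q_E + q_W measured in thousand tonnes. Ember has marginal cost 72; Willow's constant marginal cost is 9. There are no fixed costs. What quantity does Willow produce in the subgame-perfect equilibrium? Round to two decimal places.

Solve by backward induction. Given q_E, the follower Willow maximises π_W = (222 - 2q_E - 2q_W)q_W - 9q_W.
Setting the follower's marginal profit to zero, 213 - 2q_E - 4q_W = 0, i.e. q_W = (213 - 2q_E)/4.
The leader anticipates this reaction. Substituting into P = 222 - 2Q gives P = 231/2 - q_E, so π_E = (231/2 - q_E)q_E - 72q_E.
Leader FOC: 87/2 - 2q_E = 0, so q_E = 87/4.
Then q_W = (213 - 2·(87/4))/4 = 339/8.

42.38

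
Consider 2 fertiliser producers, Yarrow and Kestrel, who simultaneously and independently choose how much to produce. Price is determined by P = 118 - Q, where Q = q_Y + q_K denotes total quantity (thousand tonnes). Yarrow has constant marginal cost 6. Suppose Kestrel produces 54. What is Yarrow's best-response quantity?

29

With the rival's output fixed at 54, Yarrow's profit is π_Y = (118 - 54 - q_Y)q_Y - (6q_Y) = (64 - q_Y)q_Y - (6q_Y).
∂π_Y/∂q_Y = 58 - 2q_Y = 0, so q_Y = 29.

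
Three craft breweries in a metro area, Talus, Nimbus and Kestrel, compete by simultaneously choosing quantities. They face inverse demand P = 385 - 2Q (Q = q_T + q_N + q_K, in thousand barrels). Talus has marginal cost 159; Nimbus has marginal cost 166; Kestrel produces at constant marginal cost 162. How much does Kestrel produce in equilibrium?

Talus's profit: π_T = (385 - 2Q)q_T - (159q_T). Setting ∂π_T/∂q_T = 0: 226 - 4q_T - 2(q_N + q_K) = 0.
Nimbus's profit: π_N = (385 - 2Q)q_N - (166q_N). Setting ∂π_N/∂q_N = 0: 219 - 4q_N - 2(q_T + q_K) = 0.
Kestrel's profit: π_K = (385 - 2Q)q_K - (162q_K). Setting ∂π_K/∂q_K = 0: 223 - 4q_K - 2(q_T + q_N) = 0.
Adding the 3 conditions: 668 − 4Q − 4Q = 0, i.e. Q = 167/2.
Back-substituting: q_T = (226 − 167)/2 = 59/2, q_N = (219 − 167)/2 = 26, q_K = (223 − 167)/2 = 28.

28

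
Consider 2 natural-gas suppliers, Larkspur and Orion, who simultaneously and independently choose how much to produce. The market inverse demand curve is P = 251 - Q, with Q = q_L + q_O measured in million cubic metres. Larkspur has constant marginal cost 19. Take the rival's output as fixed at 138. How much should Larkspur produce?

47

With the rival's output fixed at 138, Larkspur's profit is π_L = (251 - 138 - q_L)q_L - (19q_L) = (113 - q_L)q_L - (19q_L).
∂π_L/∂q_L = 94 - 2q_L = 0, so q_L = 47.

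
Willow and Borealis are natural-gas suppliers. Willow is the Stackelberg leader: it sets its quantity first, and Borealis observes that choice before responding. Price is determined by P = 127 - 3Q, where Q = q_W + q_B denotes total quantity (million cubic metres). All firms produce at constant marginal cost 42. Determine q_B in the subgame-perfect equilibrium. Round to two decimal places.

Solve by backward induction. Given q_W, the follower Borealis maximises π_B = (127 - 3q_W - 3q_B)q_B - 42q_B.
∂π_B/∂q_B = 85 - 3q_W - 6q_B = 0 gives the reaction function q_B = (85 - 3q_W)/6.
Willow substitutes q_B(q_W) into its own profit: π_W = q_W(127 - 3q_W - (85 - 3q_W)/2) - 42q_W = (169/2 - (3/2)q_W)q_W - 42q_W.
The leader's first-order condition 85/2 - 3q_W = 0 yields q_W = 85/6.
Then q_B = (85 - 3·(85/6))/6 = 85/12.

7.08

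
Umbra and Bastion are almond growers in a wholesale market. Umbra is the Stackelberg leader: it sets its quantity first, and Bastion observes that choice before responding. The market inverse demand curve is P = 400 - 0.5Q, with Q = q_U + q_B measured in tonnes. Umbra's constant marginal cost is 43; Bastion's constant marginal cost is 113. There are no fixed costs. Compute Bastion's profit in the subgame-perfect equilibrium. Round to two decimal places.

Solve by backward induction. Given q_U, the follower Bastion maximises π_B = (400 - (1/2)q_U - (1/2)q_B)q_B - 113q_B.
∂π_B/∂q_B = 287 - (1/2)q_U - q_B = 0 gives the reaction function q_B = (287 - (1/2)q_U).
The leader anticipates this reaction. Substituting into P = 400 - 0.5Q gives P = 513/2 - (1/4)q_U, so π_U = (513/2 - (1/4)q_U)q_U - 43q_U.
Maximising: ∂π_U/∂q_U = 427/2 - (1/2)q_U = 0, giving q_U = 427.
Then q_B = (287 - (1/2)·427) = 147/2.
Price P = 400 - (1/2)·(1001/2) = 599/4.
Bastion's profit: (599/4 - 113)·(147/2) = 2701.1250.

2701.13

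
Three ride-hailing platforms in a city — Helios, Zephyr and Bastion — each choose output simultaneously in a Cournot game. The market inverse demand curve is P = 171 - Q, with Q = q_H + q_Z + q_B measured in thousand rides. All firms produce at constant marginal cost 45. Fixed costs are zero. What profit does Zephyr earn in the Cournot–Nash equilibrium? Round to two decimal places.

Each firm earns π_i = (171 - Q)q_i - 45q_i.
First-order condition (treating rivals' output as given): 126 - 2q_i - Σ_{j≠i} q_j = 0.
By symmetry each firm produces the same amount; substituting Σ_{j≠i} q_j = 2q_i yields q_i = 126/4 = 63/2.
Price P = 171 - 189/2 = 153/2.
Zephyr's profit: (153/2 - 45)·(63/2) = 992.2500.

992.25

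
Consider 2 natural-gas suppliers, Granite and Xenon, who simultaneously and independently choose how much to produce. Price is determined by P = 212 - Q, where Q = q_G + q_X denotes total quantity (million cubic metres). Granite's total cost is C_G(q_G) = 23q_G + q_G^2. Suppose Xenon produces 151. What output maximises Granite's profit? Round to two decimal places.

9.50

With the rival's output fixed at 151, Granite's profit is π_G = (212 - 151 - q_G)q_G - (23q_G + q_G²) = (61 - q_G)q_G - (23q_G + q_G²).
∂π_G/∂q_G = 38 - 4q_G = 0, so q_G = 19/2.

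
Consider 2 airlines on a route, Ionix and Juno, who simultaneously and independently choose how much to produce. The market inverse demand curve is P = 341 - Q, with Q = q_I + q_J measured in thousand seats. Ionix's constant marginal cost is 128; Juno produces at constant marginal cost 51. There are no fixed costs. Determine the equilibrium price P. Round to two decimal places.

173.33

Ionix's profit: π_I = (341 - Q)q_I - (128q_I). Setting ∂π_I/∂q_I = 0: 213 - 2q_I - (q_J) = 0.
Juno's first-order condition: 290 - 2q_J - (q_I) = 0.
Best responses: q_I = (213 - q_J)/2, q_J = (290 - q_I)/2.
Substituting one into the other gives q_I = 136/3 and q_J = 367/3.
Total output Q = 503/3, so price P = 341 - 503/3 = 520/3.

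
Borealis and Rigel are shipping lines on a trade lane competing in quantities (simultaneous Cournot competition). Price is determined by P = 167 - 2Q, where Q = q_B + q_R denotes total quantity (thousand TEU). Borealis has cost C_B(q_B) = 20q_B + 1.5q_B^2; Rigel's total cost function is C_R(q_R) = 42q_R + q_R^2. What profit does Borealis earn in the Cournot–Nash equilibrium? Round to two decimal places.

968.13

Borealis's profit: π_B = (167 - 2Q)q_B - (20q_B + (3/2)q_B²). Setting ∂π_B/∂q_B = 0: 147 - 7q_B - 2(q_R) = 0.
Rigel's first-order condition: 125 - 6q_R - 2(q_B) = 0.
So q_B = (147 - 2q_R)/7 and q_R = (125 - 2q_B)/6.
Solving the pair: q_B = 316/19, q_R = 581/38.
Price P = 167 - 2·(1213/38) = 1960/19.
Borealis's profit: (1960/19)·(316/19) - 20·(316/19) - (3/2)(316/19)² = 968.1330.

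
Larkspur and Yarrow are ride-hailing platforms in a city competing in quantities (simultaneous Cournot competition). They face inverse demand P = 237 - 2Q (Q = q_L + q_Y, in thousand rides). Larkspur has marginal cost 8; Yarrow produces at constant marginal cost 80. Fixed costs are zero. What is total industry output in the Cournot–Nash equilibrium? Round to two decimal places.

Larkspur's profit: π_L = (237 - 2Q)q_L - (8q_L). Setting ∂π_L/∂q_L = 0: 229 - 4q_L - 2(q_Y) = 0.
Yarrow's first-order condition: 157 - 4q_Y - 2(q_L) = 0.
Best responses: q_L = (229 - 2q_Y)/4, q_Y = (157 - 2q_L)/4.
Solving the pair: q_L = 301/6, q_Y = 85/6.
Total output Q = 301/6 + 85/6 = 193/3.

64.33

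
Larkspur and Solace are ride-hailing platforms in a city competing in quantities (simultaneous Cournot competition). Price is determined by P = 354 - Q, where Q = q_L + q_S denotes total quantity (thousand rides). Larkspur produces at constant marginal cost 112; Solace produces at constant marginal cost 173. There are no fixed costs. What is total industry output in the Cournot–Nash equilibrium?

141

Larkspur's profit: π_L = (354 - Q)q_L - (112q_L). Setting ∂π_L/∂q_L = 0: 242 - 2q_L - (q_S) = 0.
Solace's profit: π_S = (354 - Q)q_S - (173q_S). Setting ∂π_S/∂q_S = 0: 181 - 2q_S - (q_L) = 0.
So q_L = (242 - q_S)/2 and q_S = (181 - q_L)/2.
Solving the pair: q_L = 101, q_S = 40.
Total output Q = 101 + 40 = 141.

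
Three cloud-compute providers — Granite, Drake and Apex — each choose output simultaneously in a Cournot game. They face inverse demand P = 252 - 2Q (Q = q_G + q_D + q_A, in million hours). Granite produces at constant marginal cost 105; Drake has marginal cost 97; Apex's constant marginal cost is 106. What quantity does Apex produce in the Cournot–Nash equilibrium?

Granite's profit: π_G = (252 - 2Q)q_G - (105q_G). Setting ∂π_G/∂q_G = 0: 147 - 4q_G - 2(q_D + q_A) = 0.
Drake's profit: π_D = (252 - 2Q)q_D - (97q_D). Setting ∂π_D/∂q_D = 0: 155 - 4q_D - 2(q_G + q_A) = 0.
Apex's profit: π_A = (252 - 2Q)q_A - (106q_A). Setting ∂π_A/∂q_A = 0: 146 - 4q_A - 2(q_G + q_D) = 0.
Adding the 3 conditions: 448 − 4Q − 4Q = 0, i.e. Q = 56.
Back-substituting: q_G = (147 − 112)/2 = 35/2, q_D = (155 − 112)/2 = 43/2, q_A = (146 − 112)/2 = 17.

17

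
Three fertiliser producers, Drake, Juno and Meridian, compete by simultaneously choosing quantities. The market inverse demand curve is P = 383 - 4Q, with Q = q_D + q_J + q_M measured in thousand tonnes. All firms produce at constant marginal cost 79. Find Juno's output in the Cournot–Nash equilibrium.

19

Each firm earns π_i = (383 - 4Q)q_i - 79q_i.
First-order condition (treating rivals' output as given): 304 - 8q_i - 4·Σ_{j≠i} q_j = 0.
With identical firms every q_j equals q_i, so Σ_{j≠i} q_j = 2q_i and 304 = 16q_i, giving q_i = 19.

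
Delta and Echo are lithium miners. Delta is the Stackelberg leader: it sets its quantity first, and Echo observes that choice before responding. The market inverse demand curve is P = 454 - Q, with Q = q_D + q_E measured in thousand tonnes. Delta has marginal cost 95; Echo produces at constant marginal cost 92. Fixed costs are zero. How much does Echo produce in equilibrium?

92

The follower Echo best-responds to any q_D: π_E = (454 - Q)q_E - 92q_E.
∂π_E/∂q_E = 362 - q_D - 2q_E = 0 gives the reaction function q_E = (362 - q_D)/2.
The leader anticipates this reaction. Substituting into P = 454 - Q gives P = 273 - (1/2)q_D, so π_D = (273 - (1/2)q_D)q_D - 95q_D.
The leader's first-order condition 178 - q_D = 0 yields q_D = 178.
Then q_E = (362 - 178)/2 = 92.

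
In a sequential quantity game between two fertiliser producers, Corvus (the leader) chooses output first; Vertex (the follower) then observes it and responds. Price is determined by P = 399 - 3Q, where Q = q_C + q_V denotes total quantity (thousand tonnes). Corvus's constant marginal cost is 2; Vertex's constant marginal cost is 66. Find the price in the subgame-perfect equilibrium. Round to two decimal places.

117.25

The follower Vertex best-responds to any q_C: π_V = (399 - 3Q)q_V - 66q_V.
Follower FOC: 333 - 3q_C - 6q_V = 0, so q_V(q_C) = (333 - 3q_C)/6.
Corvus substitutes q_V(q_C) into its own profit: π_C = q_C(399 - 3q_C - (333 - 3q_C)/2) - 2q_C = (465/2 - (3/2)q_C)q_C - 2q_C.
Maximising: ∂π_C/∂q_C = 461/2 - 3q_C = 0, giving q_C = 461/6.
Then q_V = (333 - 3·(461/6))/6 = 205/12.
Total output Q = 1127/12, so price P = 399 - 3·(1127/12) = 469/4.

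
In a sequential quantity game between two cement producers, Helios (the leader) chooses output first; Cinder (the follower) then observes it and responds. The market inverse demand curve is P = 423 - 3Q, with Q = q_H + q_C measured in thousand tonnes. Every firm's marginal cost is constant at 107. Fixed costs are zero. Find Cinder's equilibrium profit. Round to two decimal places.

Solve by backward induction. Given q_H, the follower Cinder maximises π_C = (423 - 3q_H - 3q_C)q_C - 107q_C.
Setting the follower's marginal profit to zero, 316 - 3q_H - 6q_C = 0, i.e. q_C = (316 - 3q_H)/6.
Helios substitutes q_C(q_H) into its own profit: π_H = q_H(423 - 3q_H - (316 - 3q_H)/2) - 107q_H = (265 - (3/2)q_H)q_H - 107q_H.
Maximising: ∂π_H/∂q_H = 158 - 3q_H = 0, giving q_H = 158/3.
Then q_C = (316 - 3·(158/3))/6 = 79/3.
Price P = 423 - 3·79 = 186.
Cinder's profit: (186 - 107)·(79/3) = 2080.3333.

2080.33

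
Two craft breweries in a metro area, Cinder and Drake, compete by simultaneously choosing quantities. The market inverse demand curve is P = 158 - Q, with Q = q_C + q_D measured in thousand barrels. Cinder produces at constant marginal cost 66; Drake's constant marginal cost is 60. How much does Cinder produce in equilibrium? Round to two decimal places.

28.67

Cinder's profit: π_C = (158 - Q)q_C - (66q_C). Setting ∂π_C/∂q_C = 0: 92 - 2q_C - (q_D) = 0.
Drake's profit: π_D = (158 - Q)q_D - (60q_D). Setting ∂π_D/∂q_D = 0: 98 - 2q_D - (q_C) = 0.
Best responses: q_C = (92 - q_D)/2, q_D = (98 - q_C)/2.
Solving the pair: q_C = 86/3, q_D = 104/3.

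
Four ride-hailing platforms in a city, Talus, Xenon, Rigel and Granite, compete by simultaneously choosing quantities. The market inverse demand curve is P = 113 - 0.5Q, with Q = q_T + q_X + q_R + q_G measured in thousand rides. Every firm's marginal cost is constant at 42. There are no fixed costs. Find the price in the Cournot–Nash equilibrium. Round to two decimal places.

56.20

Each firm earns π_i = (113 - 0.5Q)q_i - 42q_i.
Setting ∂π_i/∂q_i = 0 with rivals' quantities fixed: 71 - q_i - (1/2)·Σ_{j≠i} q_j = 0.
By symmetry each firm produces the same amount; substituting Σ_{j≠i} q_j = 3q_i yields q_i = 71/(5/2) = 142/5.
Total output Q = 568/5, so price P = 113 - (1/2)·(568/5) = 281/5.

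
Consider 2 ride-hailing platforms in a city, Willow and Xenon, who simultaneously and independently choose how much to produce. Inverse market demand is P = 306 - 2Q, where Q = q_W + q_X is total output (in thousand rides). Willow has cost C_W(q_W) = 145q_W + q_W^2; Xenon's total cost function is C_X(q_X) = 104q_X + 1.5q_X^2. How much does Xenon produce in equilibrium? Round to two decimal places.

23.42

Willow's profit: π_W = (306 - 2Q)q_W - (145q_W + q_W²). Setting ∂π_W/∂q_W = 0: 161 - 6q_W - 2(q_X) = 0.
Xenon's first-order condition: 202 - 7q_X - 2(q_W) = 0.
Best responses: q_W = (161 - 2q_X)/6, q_X = (202 - 2q_W)/7.
Solving the pair: q_W = 723/38, q_X = 445/19.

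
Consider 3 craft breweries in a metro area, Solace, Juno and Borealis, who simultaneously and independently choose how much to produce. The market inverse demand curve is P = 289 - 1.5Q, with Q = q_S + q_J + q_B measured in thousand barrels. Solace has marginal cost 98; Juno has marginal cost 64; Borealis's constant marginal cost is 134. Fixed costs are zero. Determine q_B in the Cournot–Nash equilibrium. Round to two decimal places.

8.17

Solace's profit: π_S = (289 - 1.5Q)q_S - (98q_S). Setting ∂π_S/∂q_S = 0: 191 - 3q_S - (3/2)(q_J + q_B) = 0.
Juno's profit: π_J = (289 - 1.5Q)q_J - (64q_J). Setting ∂π_J/∂q_J = 0: 225 - 3q_J - (3/2)(q_S + q_B) = 0.
Borealis's profit: π_B = (289 - 1.5Q)q_B - (134q_B). Setting ∂π_B/∂q_B = 0: 155 - 3q_B - (3/2)(q_S + q_J) = 0.
Adding the 3 first-order conditions: 571 − 6Q = 0, so Q = 571/6.
Back-substituting: q_S = (191 − 571/4)/(3/2) = 193/6, q_J = (225 − 571/4)/(3/2) = 329/6, q_B = (155 − 571/4)/(3/2) = 49/6.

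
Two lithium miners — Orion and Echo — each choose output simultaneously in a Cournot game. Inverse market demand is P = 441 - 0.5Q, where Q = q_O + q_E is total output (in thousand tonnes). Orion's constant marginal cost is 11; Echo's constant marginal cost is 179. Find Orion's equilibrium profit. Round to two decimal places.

79467.56

Orion's profit: π_O = (441 - 0.5Q)q_O - (11q_O). Setting ∂π_O/∂q_O = 0: 430 - q_O - (1/2)(q_E) = 0.
Echo's first-order condition: 262 - q_E - (1/2)(q_O) = 0.
Rearranging gives the reaction functions q_O = (430 - (1/2)q_E) and q_E = (262 - (1/2)q_O).
Solving the pair: q_O = 1196/3, q_E = 188/3.
Price P = 441 - (1/2)·(1384/3) = 631/3.
Orion's profit: (631/3 - 11)·(1196/3) = 79467.5556.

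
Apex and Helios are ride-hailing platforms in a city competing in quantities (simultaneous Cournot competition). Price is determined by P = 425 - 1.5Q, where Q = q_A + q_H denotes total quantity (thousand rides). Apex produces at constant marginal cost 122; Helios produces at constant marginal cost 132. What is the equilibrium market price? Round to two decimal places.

226.33

Apex's profit: π_A = (425 - 1.5Q)q_A - (122q_A). Setting ∂π_A/∂q_A = 0: 303 - 3q_A - (3/2)(q_H) = 0.
Helios's profit: π_H = (425 - 1.5Q)q_H - (132q_H). Setting ∂π_H/∂q_H = 0: 293 - 3q_H - (3/2)(q_A) = 0.
Rearranging gives the reaction functions q_A = (303 - (3/2)q_H)/3 and q_H = (293 - (3/2)q_A)/3.
Substituting one into the other gives q_A = 626/9 and q_H = 566/9.
Total output Q = 1192/9, so price P = 425 - (3/2)·(1192/9) = 679/3.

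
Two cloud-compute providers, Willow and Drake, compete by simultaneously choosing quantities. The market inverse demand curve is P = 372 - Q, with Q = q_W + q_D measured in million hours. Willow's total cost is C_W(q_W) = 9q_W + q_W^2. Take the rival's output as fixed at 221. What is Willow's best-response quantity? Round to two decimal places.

35.50

With the rival's output fixed at 221, Willow's profit is π_W = (372 - 221 - q_W)q_W - (9q_W + q_W²) = (151 - q_W)q_W - (9q_W + q_W²).
∂π_W/∂q_W = 142 - 4q_W = 0, so q_W = 71/2.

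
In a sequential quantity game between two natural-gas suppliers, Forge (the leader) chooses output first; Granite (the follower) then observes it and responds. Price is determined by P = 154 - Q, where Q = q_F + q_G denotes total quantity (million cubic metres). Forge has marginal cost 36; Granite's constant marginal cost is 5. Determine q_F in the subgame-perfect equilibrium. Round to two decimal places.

The follower Granite best-responds to any q_F: π_G = (154 - Q)q_G - 5q_G.
∂π_G/∂q_G = 149 - q_F - 2q_G = 0 gives the reaction function q_G = (149 - q_F)/2.
The leader anticipates this reaction. Substituting into P = 154 - Q gives P = 159/2 - (1/2)q_F, so π_F = (159/2 - (1/2)q_F)q_F - 36q_F.
Leader FOC: 87/2 - q_F = 0, so q_F = 87/2.
Then q_G = (149 - 87/2)/2 = 211/4.

43.50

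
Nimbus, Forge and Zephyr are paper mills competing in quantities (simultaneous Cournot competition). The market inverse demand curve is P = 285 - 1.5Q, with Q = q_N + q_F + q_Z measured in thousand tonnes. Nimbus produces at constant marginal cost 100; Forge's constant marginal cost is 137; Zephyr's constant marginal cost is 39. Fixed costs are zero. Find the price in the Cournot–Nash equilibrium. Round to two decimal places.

Nimbus's profit: π_N = (285 - 1.5Q)q_N - (100q_N). Setting ∂π_N/∂q_N = 0: 185 - 3q_N - (3/2)(q_F + q_Z) = 0.
Forge's profit: π_F = (285 - 1.5Q)q_F - (137q_F). Setting ∂π_F/∂q_F = 0: 148 - 3q_F - (3/2)(q_N + q_Z) = 0.
Zephyr's profit: π_Z = (285 - 1.5Q)q_Z - (39q_Z). Setting ∂π_Z/∂q_Z = 0: 246 - 3q_Z - (3/2)(q_N + q_F) = 0.
Adding the 3 first-order conditions: 579 − 6Q = 0, so Q = 193/2.
Back-substituting: q_N = (185 − 579/4)/(3/2) = 161/6, q_F = (148 − 579/4)/(3/2) = 13/6, q_Z = (246 − 579/4)/(3/2) = 135/2.
Total output Q = 193/2, so price P = 285 - (3/2)·(193/2) = 561/4.

140.25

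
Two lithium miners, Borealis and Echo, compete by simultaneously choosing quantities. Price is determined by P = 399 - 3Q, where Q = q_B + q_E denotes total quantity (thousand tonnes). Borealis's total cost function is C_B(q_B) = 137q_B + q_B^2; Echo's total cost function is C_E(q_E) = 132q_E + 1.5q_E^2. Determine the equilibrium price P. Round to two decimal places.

260.57

Borealis's profit: π_B = (399 - 3Q)q_B - (137q_B + q_B²). Setting ∂π_B/∂q_B = 0: 262 - 8q_B - 3(q_E) = 0.
Echo's first-order condition: 267 - 9q_E - 3(q_B) = 0.
Rearranging gives the reaction functions q_B = (262 - 3q_E)/8 and q_E = (267 - 3q_B)/9.
Substituting one into the other gives q_B = 173/7 and q_E = 150/7.
Total output Q = 323/7, so price P = 399 - 3·(323/7) = 1824/7.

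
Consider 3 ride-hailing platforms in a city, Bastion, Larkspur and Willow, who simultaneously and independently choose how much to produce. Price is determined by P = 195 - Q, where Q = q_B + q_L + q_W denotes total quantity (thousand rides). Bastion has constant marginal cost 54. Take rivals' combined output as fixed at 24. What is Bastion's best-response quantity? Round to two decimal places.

With rivals' combined output fixed at 24, Bastion's profit is π_B = (195 - 24 - q_B)q_B - (54q_B) = (171 - q_B)q_B - (54q_B).
∂π_B/∂q_B = 117 - 2q_B = 0, so q_B = 117/2.

58.50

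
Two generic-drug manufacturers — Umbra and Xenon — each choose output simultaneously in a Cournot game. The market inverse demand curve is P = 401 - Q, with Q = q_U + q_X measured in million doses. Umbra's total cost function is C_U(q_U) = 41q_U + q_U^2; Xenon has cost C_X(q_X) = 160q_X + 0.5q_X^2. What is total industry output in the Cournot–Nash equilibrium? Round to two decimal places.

Umbra's profit: π_U = (401 - Q)q_U - (41q_U + q_U²). Setting ∂π_U/∂q_U = 0: 360 - 4q_U - (q_X) = 0.
Xenon's first-order condition: 241 - 3q_X - (q_U) = 0.
Best responses: q_U = (360 - q_X)/4, q_X = (241 - q_U)/3.
Solving the pair: q_U = 839/11, q_X = 604/11.
Total output Q = 839/11 + 604/11 = 1443/11.

131.18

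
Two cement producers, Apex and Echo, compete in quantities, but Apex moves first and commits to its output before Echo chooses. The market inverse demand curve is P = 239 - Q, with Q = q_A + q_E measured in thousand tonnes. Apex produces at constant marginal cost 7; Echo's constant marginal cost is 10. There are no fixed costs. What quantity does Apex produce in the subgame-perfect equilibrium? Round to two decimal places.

117.50

Solve by backward induction. Given q_A, the follower Echo maximises π_E = (239 - q_A - q_E)q_E - 10q_E.
Setting the follower's marginal profit to zero, 229 - q_A - 2q_E = 0, i.e. q_E = (229 - q_A)/2.
Apex substitutes q_E(q_A) into its own profit: π_A = q_A(239 - q_A - (229 - q_A)/2) - 7q_A = (249/2 - (1/2)q_A)q_A - 7q_A.
The leader's first-order condition 235/2 - q_A = 0 yields q_A = 235/2.
Then q_E = (229 - 235/2)/2 = 223/4.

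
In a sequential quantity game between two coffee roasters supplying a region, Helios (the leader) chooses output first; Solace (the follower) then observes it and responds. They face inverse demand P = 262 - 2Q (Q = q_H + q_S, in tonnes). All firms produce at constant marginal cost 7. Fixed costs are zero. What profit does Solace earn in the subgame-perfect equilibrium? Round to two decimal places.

Solve by backward induction. Given q_H, the follower Solace maximises π_S = (262 - 2q_H - 2q_S)q_S - 7q_S.
Setting the follower's marginal profit to zero, 255 - 2q_H - 4q_S = 0, i.e. q_S = (255 - 2q_H)/4.
The leader anticipates this reaction. Substituting into P = 262 - 2Q gives P = 269/2 - q_H, so π_H = (269/2 - q_H)q_H - 7q_H.
The leader's first-order condition 255/2 - 2q_H = 0 yields q_H = 255/4.
Then q_S = (255 - 2·(255/4))/4 = 255/8.
Price P = 262 - 2·(765/8) = 283/4.
Solace's profit: (283/4 - 7)·(255/8) = 2032.0313.

2032.03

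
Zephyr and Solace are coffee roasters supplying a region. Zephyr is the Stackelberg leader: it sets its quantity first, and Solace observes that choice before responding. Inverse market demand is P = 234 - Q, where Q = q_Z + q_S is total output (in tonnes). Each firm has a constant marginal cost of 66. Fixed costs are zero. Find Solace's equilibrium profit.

1764

The follower Solace best-responds to any q_Z: π_S = (234 - Q)q_S - 66q_S.
Follower FOC: 168 - q_Z - 2q_S = 0, so q_S(q_Z) = (168 - q_Z)/2.
Zephyr substitutes q_S(q_Z) into its own profit: π_Z = q_Z(234 - q_Z - (168 - q_Z)/2) - 66q_Z = (150 - (1/2)q_Z)q_Z - 66q_Z.
The leader's first-order condition 84 - q_Z = 0 yields q_Z = 84.
Then q_S = (168 - 84)/2 = 42.
Price P = 234 - 126 = 108.
Solace's profit: (108 - 66)·42 = 1764.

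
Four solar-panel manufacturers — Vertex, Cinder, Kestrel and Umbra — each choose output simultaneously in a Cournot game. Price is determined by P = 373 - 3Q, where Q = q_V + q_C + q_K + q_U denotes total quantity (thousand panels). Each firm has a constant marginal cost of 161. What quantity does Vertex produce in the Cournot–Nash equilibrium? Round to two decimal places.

Each firm earns π_i = (373 - 3Q)q_i - 161q_i.
First-order condition (treating rivals' output as given): 212 - 6q_i - 3·Σ_{j≠i} q_j = 0.
With identical firms every q_j equals q_i, so Σ_{j≠i} q_j = 3q_i and 212 = 15q_i, giving q_i = 212/15.

14.13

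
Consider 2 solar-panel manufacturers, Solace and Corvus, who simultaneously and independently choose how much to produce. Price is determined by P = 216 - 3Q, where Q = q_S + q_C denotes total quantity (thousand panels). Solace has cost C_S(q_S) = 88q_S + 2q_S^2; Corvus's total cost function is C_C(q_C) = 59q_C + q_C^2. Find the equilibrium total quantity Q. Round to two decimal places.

24.49

Solace's profit: π_S = (216 - 3Q)q_S - (88q_S + 2q_S²). Setting ∂π_S/∂q_S = 0: 128 - 10q_S - 3(q_C) = 0.
Corvus's first-order condition: 157 - 8q_C - 3(q_S) = 0.
Rearranging gives the reaction functions q_S = (128 - 3q_C)/10 and q_C = (157 - 3q_S)/8.
Solving the pair: q_S = 553/71, q_C = 1186/71.
Total output Q = 553/71 + 1186/71 = 1739/71.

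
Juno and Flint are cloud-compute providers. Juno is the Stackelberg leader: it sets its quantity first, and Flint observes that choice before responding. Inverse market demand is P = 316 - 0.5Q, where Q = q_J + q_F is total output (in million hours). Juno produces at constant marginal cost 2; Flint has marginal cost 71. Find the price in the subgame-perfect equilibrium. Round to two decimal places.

Solve by backward induction. Given q_J, the follower Flint maximises π_F = (316 - (1/2)q_J - (1/2)q_F)q_F - 71q_F.
Setting the follower's marginal profit to zero, 245 - (1/2)q_J - q_F = 0, i.e. q_F = (245 - (1/2)q_J).
Juno substitutes q_F(q_J) into its own profit: π_J = q_J(316 - (1/2)q_J - (245 - (1/2)q_J)/2) - 2q_J = (387/2 - (1/4)q_J)q_J - 2q_J.
Leader FOC: 383/2 - (1/2)q_J = 0, so q_J = 383.
Then q_F = (245 - (1/2)·383) = 107/2.
Total output Q = 873/2, so price P = 316 - (1/2)·(873/2) = 391/4.

97.75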